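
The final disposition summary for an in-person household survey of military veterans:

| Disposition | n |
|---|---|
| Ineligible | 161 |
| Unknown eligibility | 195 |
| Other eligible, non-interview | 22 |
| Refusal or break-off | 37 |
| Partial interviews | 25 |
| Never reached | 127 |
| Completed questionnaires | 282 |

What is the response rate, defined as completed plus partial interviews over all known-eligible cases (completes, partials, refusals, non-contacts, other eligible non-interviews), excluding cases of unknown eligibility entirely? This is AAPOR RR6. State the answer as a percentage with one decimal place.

Top = 282 + 25 = 307
Base = 282 + 25 + 37 + 127 + 22 = 493
RR6 = 307 / 493 = 0.6227

62.3%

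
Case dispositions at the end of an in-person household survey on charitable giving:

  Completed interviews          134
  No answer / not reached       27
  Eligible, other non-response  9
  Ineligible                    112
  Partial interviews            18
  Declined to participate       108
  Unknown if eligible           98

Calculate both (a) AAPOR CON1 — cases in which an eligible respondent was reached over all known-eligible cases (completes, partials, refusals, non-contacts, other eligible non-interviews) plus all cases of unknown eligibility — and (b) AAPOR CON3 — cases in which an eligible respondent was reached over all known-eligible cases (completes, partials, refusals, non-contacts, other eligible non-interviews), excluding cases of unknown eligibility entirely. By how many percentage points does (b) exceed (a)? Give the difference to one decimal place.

22.6

Top: 134 + 18 + 108 + 9 = 269
Denominator: 134 + 18 + 108 + 27 + 9 + 98 = 394
CON1 = 269 / 394 = 0.6827
Denominator: 134 + 18 + 108 + 27 + 9 = 296
CON3 = 269 / 296 = 0.9088
Difference = 90.88 − 68.27 = 22.61 percentage points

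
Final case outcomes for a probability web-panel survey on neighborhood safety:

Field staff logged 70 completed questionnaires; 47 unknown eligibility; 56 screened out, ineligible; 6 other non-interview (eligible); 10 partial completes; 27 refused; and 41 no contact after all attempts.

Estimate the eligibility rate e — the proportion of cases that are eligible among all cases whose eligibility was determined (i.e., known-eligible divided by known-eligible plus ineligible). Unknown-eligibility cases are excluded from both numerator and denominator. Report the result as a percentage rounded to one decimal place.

73.3%

Known eligible → 70 + 10 + 27 + 41 + 6 = 154
e = 154 / (154 + 56) = 154 / 210 = 0.7333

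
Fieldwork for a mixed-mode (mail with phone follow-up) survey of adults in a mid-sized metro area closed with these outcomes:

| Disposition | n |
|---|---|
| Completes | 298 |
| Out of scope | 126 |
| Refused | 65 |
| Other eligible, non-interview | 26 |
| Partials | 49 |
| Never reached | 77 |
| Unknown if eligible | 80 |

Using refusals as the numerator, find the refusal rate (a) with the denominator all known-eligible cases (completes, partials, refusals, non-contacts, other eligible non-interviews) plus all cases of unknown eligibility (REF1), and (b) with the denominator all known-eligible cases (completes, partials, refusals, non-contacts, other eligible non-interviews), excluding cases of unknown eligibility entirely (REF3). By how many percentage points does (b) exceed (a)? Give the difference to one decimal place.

1.7

Top → 65
Denominator → 298 + 49 + 65 + 77 + 26 + 80 = 595
REF1 = 65 / 595 = 0.1092
Denominator → 298 + 49 + 65 + 77 + 26 = 515
REF3 = 65 / 515 = 0.1262
Difference = 12.62 − 10.92 = 1.70 percentage points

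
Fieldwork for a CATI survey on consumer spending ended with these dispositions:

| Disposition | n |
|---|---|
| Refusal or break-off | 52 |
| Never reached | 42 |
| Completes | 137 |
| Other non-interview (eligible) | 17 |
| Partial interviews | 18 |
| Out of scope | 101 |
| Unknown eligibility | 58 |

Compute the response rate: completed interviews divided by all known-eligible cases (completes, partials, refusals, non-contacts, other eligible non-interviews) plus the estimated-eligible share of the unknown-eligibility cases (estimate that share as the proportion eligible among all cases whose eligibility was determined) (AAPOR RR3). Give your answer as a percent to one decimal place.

44.5%

Top: 137
Determined eligible: 137 + 18 + 52 + 42 + 17 = 266
e = 266 / (266 + 101) = 266 / 367 = 0.7248
e × U: 0.7248 × 58 = 42.04
Denominator: 266 + 42.04 = 308.04
RR3 = 137 / 308.04 = 0.4447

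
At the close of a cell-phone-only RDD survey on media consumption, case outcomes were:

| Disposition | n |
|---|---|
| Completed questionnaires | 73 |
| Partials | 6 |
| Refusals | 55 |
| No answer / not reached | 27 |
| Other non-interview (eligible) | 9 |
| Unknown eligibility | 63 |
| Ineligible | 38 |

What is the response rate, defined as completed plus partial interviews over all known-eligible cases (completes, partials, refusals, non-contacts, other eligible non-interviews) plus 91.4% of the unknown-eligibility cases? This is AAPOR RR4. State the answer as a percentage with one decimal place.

Num → 73 + 6 = 79
Eligible (known) → 73 + 6 + 55 + 27 + 9 = 170
Eligible share of unknowns → 0.9140 × 63 = 57.58
Denominator → 170 + 57.58 = 227.58
RR4 = 79 / 227.58 = 0.3471

34.7%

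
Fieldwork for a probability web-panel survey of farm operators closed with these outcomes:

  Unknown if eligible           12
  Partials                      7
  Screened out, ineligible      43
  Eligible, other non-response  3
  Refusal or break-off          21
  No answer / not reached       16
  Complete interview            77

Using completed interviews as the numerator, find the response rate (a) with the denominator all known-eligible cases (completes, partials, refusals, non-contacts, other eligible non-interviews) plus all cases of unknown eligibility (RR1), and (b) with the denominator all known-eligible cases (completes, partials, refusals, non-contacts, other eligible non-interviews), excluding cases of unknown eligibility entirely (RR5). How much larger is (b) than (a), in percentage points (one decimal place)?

Numerator = 77
Denom = 77 + 7 + 21 + 16 + 3 + 12 = 136
RR1 = 77 / 136 = 0.5662
Denom = 77 + 7 + 21 + 16 + 3 = 124
RR5 = 77 / 124 = 0.6210
Difference = 62.10 − 56.62 = 5.48 percentage points

5.5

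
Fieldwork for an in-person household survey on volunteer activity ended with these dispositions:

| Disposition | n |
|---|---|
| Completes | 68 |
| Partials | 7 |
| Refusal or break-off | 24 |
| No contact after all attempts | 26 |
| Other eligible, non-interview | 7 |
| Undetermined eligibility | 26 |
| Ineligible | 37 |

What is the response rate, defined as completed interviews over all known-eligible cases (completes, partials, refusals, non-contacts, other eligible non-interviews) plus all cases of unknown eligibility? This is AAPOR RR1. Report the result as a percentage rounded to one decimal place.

43.0%

Top = 68
Denominator = 68 + 7 + 24 + 26 + 7 + 26 = 158
RR1 = 68 / 158 = 0.4304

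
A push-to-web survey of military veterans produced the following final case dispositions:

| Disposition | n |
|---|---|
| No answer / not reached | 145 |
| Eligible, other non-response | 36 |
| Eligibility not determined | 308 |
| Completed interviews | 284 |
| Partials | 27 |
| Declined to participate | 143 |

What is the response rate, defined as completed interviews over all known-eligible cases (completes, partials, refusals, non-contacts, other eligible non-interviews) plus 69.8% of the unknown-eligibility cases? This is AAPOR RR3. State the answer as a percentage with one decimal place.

Num: 284
Determined eligible: 284 + 27 + 143 + 145 + 36 = 635
e × U: 0.6980 × 308 = 214.98
Denominator: 635 + 214.98 = 849.98
RR3 = 284 / 849.98 = 0.3341

33.4%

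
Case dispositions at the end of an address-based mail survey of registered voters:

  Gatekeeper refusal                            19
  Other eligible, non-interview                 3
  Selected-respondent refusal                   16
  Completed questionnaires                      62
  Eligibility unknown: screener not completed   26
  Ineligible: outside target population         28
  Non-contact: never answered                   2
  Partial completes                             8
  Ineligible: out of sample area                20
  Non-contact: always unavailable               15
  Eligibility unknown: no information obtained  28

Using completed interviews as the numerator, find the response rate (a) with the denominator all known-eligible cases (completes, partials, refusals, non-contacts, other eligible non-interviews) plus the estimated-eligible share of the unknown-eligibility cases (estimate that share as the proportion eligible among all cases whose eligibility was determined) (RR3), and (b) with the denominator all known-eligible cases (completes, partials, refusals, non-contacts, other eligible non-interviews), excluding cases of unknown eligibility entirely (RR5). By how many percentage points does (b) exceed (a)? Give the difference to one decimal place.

11.8

Refused = 19 + 16 = 35
Never reached = 2 + 15 = 17
Undetermined eligibility = 26 + 28 = 54
Not eligible = 28 + 20 = 48
Num → 62
Eligible (known) → 62 + 8 + 35 + 17 + 3 = 125
e = 125 / (125 + 48) = 125 / 173 = 0.7225
Eligible share of unknowns → 0.7225 × 54 = 39.02
Denominator → 125 + 39.02 = 164.02
RR3 = 62 / 164.02 = 0.3780
Denominator → 62 + 8 + 35 + 17 + 3 = 125
RR5 = 62 / 125 = 0.4960
Difference = 49.60 − 37.80 = 11.80 percentage points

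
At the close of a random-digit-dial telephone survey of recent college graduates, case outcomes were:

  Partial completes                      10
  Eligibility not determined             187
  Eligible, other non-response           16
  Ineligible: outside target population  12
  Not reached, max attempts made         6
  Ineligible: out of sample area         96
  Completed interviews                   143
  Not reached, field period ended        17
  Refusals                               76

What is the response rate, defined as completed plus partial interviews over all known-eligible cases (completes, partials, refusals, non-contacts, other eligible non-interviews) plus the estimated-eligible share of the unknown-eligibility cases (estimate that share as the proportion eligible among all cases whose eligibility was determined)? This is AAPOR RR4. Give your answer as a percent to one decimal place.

38.1%

No contact after all attempts = 17 + 6 = 23
Screened out, ineligible = 12 + 96 = 108
Num = 143 + 10 = 153
Known eligible = 143 + 10 + 76 + 23 + 16 = 268
e = 268 / (268 + 108) = 268 / 376 = 0.7128
e × U = 0.7128 × 187 = 133.29
Base = 268 + 133.29 = 401.29
RR4 = 153 / 401.29 = 0.3813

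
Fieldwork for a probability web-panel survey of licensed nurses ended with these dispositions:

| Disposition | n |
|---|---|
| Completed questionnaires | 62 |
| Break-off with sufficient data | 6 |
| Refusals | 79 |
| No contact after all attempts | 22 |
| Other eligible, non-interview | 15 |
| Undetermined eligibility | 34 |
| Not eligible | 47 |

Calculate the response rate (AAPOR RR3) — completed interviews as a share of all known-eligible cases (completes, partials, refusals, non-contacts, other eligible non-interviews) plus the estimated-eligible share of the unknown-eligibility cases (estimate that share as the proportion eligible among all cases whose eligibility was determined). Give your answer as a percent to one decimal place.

Top → 62
Eligible (known) → 62 + 6 + 79 + 22 + 15 = 184
e = 184 / (184 + 47) = 184 / 231 = 0.7965
Eligible share of unknowns → 0.7965 × 34 = 27.08
Denom → 184 + 27.08 = 211.08
RR3 = 62 / 211.08 = 0.2937

29.4%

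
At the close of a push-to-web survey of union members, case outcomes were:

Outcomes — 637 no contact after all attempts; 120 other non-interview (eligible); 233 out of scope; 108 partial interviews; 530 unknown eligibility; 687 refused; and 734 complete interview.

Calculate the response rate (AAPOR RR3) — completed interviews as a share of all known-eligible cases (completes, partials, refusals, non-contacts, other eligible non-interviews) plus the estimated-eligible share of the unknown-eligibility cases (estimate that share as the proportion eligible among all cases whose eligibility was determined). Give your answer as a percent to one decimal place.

Num = 734
Eligible (known) = 734 + 108 + 687 + 637 + 120 = 2286
e = 2286 / (2286 + 233) = 2286 / 2519 = 0.9075
Estimated eligible among unknowns = 0.9075 × 530 = 480.97
Denom = 2286 + 480.97 = 2766.97
RR3 = 734 / 2766.97 = 0.2653

26.5%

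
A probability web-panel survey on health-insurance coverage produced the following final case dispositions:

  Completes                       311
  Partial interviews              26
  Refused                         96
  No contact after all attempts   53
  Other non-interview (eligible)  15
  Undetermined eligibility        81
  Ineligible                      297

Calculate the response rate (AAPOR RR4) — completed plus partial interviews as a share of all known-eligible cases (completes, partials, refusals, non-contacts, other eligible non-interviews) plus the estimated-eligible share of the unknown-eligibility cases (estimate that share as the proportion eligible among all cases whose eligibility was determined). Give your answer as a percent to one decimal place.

61.1%

Num: 311 + 26 = 337
Eligible (known): 311 + 26 + 96 + 53 + 15 = 501
e = 501 / (501 + 297) = 501 / 798 = 0.6278
Eligible share of unknowns: 0.6278 × 81 = 50.85
Base: 501 + 50.85 = 551.85
RR4 = 337 / 551.85 = 0.6107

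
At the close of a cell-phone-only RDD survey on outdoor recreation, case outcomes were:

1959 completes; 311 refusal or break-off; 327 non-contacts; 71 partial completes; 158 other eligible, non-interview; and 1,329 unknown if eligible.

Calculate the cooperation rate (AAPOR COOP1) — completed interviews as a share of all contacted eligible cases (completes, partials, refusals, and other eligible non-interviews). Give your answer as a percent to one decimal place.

78.4%

Top = 1959
Denominator = 1959 + 71 + 311 + 158 = 2499
COOP1 = 1959 / 2499 = 0.7839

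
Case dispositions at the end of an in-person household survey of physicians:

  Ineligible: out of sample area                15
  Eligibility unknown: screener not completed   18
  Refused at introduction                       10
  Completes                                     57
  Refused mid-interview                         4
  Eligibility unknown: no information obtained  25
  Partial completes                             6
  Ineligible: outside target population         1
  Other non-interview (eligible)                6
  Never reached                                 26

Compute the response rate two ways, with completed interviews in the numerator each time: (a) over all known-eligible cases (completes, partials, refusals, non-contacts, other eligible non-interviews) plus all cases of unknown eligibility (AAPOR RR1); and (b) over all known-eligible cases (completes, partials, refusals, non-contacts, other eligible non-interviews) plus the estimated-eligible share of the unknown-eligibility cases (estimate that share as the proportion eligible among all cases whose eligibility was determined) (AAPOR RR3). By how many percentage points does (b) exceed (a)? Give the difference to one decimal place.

1.4

Refused = 10 + 4 = 14
Unknown eligibility = 18 + 25 = 43
Ineligible = 1 + 15 = 16
Numerator: 57
Denominator: 57 + 6 + 14 + 26 + 6 + 43 = 152
RR1 = 57 / 152 = 0.3750
Determined eligible: 57 + 6 + 14 + 26 + 6 = 109
e = 109 / (109 + 16) = 109 / 125 = 0.8720
Estimated eligible among unknowns: 0.8720 × 43 = 37.50
Denominator: 109 + 37.50 = 146.50
RR3 = 57 / 146.50 = 0.3891
Difference = 38.91 − 37.50 = 1.41 percentage points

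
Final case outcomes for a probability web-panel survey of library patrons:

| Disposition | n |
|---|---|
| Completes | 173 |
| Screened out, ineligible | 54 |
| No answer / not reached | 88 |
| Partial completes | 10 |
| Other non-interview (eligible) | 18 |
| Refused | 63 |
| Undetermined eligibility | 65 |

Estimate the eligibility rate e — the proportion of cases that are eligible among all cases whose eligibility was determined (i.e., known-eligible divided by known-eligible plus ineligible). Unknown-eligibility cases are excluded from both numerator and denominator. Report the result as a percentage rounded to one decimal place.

86.7%

Determined eligible = 173 + 10 + 63 + 88 + 18 = 352
e = 352 / (352 + 54) = 352 / 406 = 0.8670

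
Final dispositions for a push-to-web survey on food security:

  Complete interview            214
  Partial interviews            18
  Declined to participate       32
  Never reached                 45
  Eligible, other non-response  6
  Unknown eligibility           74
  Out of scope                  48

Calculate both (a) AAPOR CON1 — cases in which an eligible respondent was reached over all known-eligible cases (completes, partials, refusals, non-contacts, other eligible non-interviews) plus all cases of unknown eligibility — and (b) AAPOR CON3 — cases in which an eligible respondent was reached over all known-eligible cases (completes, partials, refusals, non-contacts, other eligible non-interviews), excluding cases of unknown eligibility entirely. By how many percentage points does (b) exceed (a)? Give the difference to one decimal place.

16.3

Top: 214 + 18 + 32 + 6 = 270
Denominator: 214 + 18 + 32 + 45 + 6 + 74 = 389
CON1 = 270 / 389 = 0.6941
Denominator: 214 + 18 + 32 + 45 + 6 = 315
CON3 = 270 / 315 = 0.8571
Difference = 85.71 − 69.41 = 16.30 percentage points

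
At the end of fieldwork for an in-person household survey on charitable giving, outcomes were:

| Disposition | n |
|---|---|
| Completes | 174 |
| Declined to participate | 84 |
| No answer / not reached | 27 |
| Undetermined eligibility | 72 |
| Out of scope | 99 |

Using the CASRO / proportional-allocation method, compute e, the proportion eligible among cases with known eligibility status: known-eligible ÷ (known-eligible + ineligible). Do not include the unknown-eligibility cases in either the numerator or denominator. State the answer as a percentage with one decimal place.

Known eligible: 174 + 84 + 27 = 285
e = 285 / (285 + 99) = 285 / 384 = 0.7422

74.2%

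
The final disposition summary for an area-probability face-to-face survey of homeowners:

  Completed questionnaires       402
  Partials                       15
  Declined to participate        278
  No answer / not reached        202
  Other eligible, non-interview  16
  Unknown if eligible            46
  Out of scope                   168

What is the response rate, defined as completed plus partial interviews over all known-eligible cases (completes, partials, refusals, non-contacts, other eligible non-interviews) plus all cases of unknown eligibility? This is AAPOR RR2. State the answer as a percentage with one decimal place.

43.5%

Numerator → 402 + 15 = 417
Denominator → 402 + 15 + 278 + 202 + 16 + 46 = 959
RR2 = 417 / 959 = 0.4348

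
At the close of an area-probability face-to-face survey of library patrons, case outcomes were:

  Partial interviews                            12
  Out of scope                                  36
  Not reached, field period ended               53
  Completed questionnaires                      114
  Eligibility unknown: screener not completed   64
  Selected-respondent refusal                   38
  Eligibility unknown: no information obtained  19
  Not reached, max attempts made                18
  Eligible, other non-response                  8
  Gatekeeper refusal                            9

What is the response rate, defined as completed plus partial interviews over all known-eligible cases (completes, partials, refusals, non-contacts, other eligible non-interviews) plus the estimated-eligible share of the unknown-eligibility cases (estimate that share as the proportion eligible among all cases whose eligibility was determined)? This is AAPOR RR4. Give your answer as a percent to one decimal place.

Refused = 9 + 38 = 47
No contact after all attempts = 53 + 18 = 71
Eligibility not determined = 64 + 19 = 83
Numerator → 114 + 12 = 126
Known eligible → 114 + 12 + 47 + 71 + 8 = 252
e = 252 / (252 + 36) = 252 / 288 = 0.8750
Eligible share of unknowns → 0.8750 × 83 = 72.62
Denom → 252 + 72.62 = 324.62
RR4 = 126 / 324.62 = 0.3881

38.8%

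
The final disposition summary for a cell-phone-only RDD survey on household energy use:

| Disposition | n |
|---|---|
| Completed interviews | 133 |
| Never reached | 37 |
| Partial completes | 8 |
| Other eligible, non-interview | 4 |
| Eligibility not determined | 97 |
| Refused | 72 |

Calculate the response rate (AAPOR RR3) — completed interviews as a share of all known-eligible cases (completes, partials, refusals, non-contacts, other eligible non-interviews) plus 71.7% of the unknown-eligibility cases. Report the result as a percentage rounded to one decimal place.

41.1%

Num = 133
Known eligible = 133 + 8 + 72 + 37 + 4 = 254
Eligible share of unknowns = 0.7170 × 97 = 69.55
Denominator = 254 + 69.55 = 323.55
RR3 = 133 / 323.55 = 0.4111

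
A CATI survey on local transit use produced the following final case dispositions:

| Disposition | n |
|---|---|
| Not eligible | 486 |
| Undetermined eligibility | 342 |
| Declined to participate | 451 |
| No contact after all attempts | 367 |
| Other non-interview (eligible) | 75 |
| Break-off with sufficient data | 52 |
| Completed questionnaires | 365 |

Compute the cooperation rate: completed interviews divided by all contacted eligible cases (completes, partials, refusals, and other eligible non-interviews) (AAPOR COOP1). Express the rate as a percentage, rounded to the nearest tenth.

Top → 365
Base → 365 + 52 + 451 + 75 = 943
COOP1 = 365 / 943 = 0.3871

38.7%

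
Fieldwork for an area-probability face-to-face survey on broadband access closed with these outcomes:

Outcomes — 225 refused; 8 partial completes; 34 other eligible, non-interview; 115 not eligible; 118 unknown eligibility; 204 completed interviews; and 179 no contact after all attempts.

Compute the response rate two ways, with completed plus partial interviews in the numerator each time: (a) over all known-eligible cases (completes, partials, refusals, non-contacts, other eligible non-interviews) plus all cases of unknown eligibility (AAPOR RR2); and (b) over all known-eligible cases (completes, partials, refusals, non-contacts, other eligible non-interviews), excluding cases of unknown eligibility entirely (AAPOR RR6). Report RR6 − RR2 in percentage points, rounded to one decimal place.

5.0

Numerator = 204 + 8 = 212
Denominator = 204 + 8 + 225 + 179 + 34 + 118 = 768
RR2 = 212 / 768 = 0.2760
Denominator = 204 + 8 + 225 + 179 + 34 = 650
RR6 = 212 / 650 = 0.3262
Difference = 32.62 − 27.60 = 5.02 percentage points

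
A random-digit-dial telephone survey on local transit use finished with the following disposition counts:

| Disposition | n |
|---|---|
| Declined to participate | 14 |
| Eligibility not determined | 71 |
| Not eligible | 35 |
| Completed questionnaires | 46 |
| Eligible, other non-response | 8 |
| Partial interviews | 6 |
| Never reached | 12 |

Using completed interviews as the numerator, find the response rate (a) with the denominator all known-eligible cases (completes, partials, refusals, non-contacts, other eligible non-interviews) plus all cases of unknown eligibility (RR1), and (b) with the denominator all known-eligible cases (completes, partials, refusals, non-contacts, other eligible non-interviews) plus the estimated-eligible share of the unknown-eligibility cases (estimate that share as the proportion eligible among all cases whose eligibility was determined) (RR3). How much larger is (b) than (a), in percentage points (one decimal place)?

Top: 46
Denom: 46 + 6 + 14 + 12 + 8 + 71 = 157
RR1 = 46 / 157 = 0.2930
Known eligible: 46 + 6 + 14 + 12 + 8 = 86
e = 86 / (86 + 35) = 86 / 121 = 0.7107
Eligible share of unknowns: 0.7107 × 71 = 50.46
Denom: 86 + 50.46 = 136.46
RR3 = 46 / 136.46 = 0.3371
Difference = 33.71 − 29.30 = 4.41 percentage points

4.4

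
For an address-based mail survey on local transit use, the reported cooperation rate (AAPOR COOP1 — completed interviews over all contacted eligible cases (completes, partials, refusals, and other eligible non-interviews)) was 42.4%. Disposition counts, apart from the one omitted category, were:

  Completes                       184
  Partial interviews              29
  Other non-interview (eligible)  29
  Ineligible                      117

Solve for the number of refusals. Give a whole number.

192

COOP1 = 184 / D = 0.424
D = 184 / 0.424 = 434.0
Rest of base = 242
refusals = 434.0 − 242 ≈ 192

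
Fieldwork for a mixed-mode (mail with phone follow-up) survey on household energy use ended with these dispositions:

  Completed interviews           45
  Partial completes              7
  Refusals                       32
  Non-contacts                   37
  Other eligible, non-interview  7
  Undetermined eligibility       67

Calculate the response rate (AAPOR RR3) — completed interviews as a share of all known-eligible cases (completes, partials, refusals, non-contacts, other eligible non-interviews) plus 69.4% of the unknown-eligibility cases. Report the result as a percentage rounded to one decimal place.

25.8%

Numerator = 45
Known eligible = 45 + 7 + 32 + 37 + 7 = 128
e × U = 0.6940 × 67 = 46.50
Base = 128 + 46.50 = 174.50
RR3 = 45 / 174.50 = 0.2579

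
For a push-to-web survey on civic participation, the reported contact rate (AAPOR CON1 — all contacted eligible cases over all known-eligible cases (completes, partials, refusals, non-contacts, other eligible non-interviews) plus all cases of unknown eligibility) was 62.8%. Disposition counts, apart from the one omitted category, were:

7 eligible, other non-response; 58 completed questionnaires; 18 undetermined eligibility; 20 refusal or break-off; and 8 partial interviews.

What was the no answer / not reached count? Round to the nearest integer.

Num → 58 + 8 + 20 + 7 = 93
CON1 = 93 / D = 0.628
D = 93 / 0.628 = 148.1
Remaining denominator categories sum to 111
no answer / not reached = 148.1 − 111 ≈ 37

37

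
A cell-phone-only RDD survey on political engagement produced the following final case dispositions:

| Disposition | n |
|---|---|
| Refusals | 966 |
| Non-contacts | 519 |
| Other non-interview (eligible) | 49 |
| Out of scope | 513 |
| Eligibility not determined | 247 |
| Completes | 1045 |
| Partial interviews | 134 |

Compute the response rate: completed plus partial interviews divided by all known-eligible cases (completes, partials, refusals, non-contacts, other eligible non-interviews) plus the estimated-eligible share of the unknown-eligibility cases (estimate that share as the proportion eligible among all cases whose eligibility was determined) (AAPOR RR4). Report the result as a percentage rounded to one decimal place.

40.4%

Numerator: 1045 + 134 = 1179
Determined eligible: 1045 + 134 + 966 + 519 + 49 = 2713
e = 2713 / (2713 + 513) = 2713 / 3226 = 0.8410
Eligible share of unknowns: 0.8410 × 247 = 207.73
Base: 2713 + 207.73 = 2920.73
RR4 = 1179 / 2920.73 = 0.4037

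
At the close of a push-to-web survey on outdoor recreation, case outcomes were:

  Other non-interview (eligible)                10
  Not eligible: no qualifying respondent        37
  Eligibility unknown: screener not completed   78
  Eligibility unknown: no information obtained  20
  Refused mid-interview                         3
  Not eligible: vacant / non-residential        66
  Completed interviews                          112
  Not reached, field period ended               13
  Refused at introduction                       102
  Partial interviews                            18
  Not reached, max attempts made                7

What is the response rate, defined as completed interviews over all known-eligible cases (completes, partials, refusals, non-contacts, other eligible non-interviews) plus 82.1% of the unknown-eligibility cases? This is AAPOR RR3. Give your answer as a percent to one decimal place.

Refusal or break-off = 102 + 3 = 105
Non-contacts = 13 + 7 = 20
Eligibility not determined = 78 + 20 = 98
Out of scope = 37 + 66 = 103
Numerator = 112
Determined eligible = 112 + 18 + 105 + 20 + 10 = 265
Estimated eligible among unknowns = 0.8210 × 98 = 80.46
Denom = 265 + 80.46 = 345.46
RR3 = 112 / 345.46 = 0.3242

32.4%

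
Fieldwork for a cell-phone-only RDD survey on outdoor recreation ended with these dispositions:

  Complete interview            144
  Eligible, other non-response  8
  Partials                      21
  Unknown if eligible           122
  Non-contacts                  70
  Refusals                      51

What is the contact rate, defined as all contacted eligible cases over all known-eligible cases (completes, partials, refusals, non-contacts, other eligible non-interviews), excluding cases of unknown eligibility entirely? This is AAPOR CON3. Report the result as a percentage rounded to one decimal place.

76.2%

Top = 144 + 21 + 51 + 8 = 224
Denominator = 144 + 21 + 51 + 70 + 8 = 294
CON3 = 224 / 294 = 0.7619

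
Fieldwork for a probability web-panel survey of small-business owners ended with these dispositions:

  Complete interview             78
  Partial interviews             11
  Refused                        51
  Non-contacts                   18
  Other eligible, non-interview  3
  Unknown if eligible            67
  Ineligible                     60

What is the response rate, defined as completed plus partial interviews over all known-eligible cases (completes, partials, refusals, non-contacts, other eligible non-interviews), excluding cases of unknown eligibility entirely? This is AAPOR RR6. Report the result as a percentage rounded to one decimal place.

55.3%

Top = 78 + 11 = 89
Base = 78 + 11 + 51 + 18 + 3 = 161
RR6 = 89 / 161 = 0.5528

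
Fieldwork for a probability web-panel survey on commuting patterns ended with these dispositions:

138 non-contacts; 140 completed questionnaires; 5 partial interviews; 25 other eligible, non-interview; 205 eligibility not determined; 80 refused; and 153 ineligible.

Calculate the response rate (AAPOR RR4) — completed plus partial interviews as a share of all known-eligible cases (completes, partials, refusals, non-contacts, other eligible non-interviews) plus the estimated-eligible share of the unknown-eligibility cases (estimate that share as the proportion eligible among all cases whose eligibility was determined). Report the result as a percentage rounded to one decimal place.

Numerator → 140 + 5 = 145
Known eligible → 140 + 5 + 80 + 138 + 25 = 388
e = 388 / (388 + 153) = 388 / 541 = 0.7172
e × U → 0.7172 × 205 = 147.03
Denom → 388 + 147.03 = 535.03
RR4 = 145 / 535.03 = 0.2710

27.1%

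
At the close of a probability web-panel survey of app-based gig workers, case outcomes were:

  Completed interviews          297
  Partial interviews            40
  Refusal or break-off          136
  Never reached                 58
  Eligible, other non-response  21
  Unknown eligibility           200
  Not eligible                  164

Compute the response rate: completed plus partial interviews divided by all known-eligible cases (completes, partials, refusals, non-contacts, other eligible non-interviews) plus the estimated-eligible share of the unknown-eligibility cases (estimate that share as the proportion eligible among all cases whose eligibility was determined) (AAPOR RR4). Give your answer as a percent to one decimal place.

47.7%

Num = 297 + 40 = 337
Eligible (known) = 297 + 40 + 136 + 58 + 21 = 552
e = 552 / (552 + 164) = 552 / 716 = 0.7709
Eligible share of unknowns = 0.7709 × 200 = 154.18
Base = 552 + 154.18 = 706.18
RR4 = 337 / 706.18 = 0.4772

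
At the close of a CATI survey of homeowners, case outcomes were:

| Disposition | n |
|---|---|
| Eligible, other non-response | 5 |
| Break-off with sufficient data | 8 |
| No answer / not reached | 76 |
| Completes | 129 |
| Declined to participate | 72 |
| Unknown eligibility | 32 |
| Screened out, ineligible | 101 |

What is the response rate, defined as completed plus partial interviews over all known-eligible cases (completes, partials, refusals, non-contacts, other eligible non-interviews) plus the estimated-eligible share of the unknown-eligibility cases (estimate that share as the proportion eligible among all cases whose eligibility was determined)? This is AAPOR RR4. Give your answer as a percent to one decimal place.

Numerator: 129 + 8 = 137
Known eligible: 129 + 8 + 72 + 76 + 5 = 290
e = 290 / (290 + 101) = 290 / 391 = 0.7417
Estimated eligible among unknowns: 0.7417 × 32 = 23.73
Base: 290 + 23.73 = 313.73
RR4 = 137 / 313.73 = 0.4367

43.7%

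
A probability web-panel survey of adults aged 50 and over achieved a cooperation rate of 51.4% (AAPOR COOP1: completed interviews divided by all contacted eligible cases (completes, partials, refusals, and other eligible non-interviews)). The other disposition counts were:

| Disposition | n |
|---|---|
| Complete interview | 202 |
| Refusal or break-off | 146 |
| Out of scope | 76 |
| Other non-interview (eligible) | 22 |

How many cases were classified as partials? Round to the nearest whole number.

COOP1 = 202 / D = 0.514
D = 202 / 0.514 = 393.0
Other denominator terms total 370
partials = 393.0 − 370 ≈ 23

23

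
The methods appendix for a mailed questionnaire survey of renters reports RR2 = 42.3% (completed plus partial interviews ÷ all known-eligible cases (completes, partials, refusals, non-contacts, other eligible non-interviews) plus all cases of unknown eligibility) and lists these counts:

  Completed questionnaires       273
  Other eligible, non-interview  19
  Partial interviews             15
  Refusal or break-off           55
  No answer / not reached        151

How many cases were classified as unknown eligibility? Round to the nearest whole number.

168

Numerator = 273 + 15 = 288
RR2 = 288 / D = 0.423
D = 288 / 0.423 = 680.9
Other denominator terms total 513
unknown eligibility = 680.9 − 513 ≈ 168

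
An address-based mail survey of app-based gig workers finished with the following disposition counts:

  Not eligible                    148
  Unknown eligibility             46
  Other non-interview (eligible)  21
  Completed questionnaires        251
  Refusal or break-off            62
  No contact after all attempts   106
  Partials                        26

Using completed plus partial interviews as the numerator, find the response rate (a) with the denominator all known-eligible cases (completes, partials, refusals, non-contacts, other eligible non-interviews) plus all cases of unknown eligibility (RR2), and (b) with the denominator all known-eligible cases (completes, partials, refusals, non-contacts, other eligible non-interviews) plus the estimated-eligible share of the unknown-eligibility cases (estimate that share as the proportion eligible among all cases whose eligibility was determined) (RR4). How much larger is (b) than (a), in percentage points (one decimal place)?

1.2

Num = 251 + 26 = 277
Denom = 251 + 26 + 62 + 106 + 21 + 46 = 512
RR2 = 277 / 512 = 0.5410
Eligible (known) = 251 + 26 + 62 + 106 + 21 = 466
e = 466 / (466 + 148) = 466 / 614 = 0.7590
Eligible share of unknowns = 0.7590 × 46 = 34.91
Denom = 466 + 34.91 = 500.91
RR4 = 277 / 500.91 = 0.5530
Difference = 55.30 − 54.10 = 1.20 percentage points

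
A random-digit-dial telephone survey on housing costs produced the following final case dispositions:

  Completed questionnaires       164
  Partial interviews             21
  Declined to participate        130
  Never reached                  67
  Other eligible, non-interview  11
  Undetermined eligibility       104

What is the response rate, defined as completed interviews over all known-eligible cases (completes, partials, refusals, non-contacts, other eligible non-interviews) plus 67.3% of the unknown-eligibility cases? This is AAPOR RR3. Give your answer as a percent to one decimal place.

Numerator = 164
Determined eligible = 164 + 21 + 130 + 67 + 11 = 393
e × U = 0.6730 × 104 = 69.99
Denominator = 393 + 69.99 = 462.99
RR3 = 164 / 462.99 = 0.3542

35.4%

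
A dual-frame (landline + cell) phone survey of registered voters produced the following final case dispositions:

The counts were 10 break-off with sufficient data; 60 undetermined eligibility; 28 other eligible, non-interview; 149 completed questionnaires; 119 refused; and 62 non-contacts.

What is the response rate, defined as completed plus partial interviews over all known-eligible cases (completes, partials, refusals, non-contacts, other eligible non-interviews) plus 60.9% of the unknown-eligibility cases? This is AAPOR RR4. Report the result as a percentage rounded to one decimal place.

Top: 149 + 10 = 159
Known eligible: 149 + 10 + 119 + 62 + 28 = 368
Eligible share of unknowns: 0.6090 × 60 = 36.54
Base: 368 + 36.54 = 404.54
RR4 = 159 / 404.54 = 0.3930

39.3%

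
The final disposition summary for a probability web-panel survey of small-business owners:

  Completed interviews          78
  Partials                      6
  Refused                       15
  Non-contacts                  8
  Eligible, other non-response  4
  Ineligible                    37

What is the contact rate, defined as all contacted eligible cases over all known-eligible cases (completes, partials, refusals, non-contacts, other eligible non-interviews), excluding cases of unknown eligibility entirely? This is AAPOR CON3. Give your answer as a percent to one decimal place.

92.8%

Top → 78 + 6 + 15 + 4 = 103
Base → 78 + 6 + 15 + 8 + 4 = 111
CON3 = 103 / 111 = 0.9279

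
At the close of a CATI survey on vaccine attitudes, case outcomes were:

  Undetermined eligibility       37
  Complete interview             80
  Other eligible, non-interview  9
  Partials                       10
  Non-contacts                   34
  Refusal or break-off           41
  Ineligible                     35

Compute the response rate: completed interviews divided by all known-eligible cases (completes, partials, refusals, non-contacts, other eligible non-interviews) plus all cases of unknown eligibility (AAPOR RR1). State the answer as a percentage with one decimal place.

37.9%

Numerator → 80
Denom → 80 + 10 + 41 + 34 + 9 + 37 = 211
RR1 = 80 / 211 = 0.3791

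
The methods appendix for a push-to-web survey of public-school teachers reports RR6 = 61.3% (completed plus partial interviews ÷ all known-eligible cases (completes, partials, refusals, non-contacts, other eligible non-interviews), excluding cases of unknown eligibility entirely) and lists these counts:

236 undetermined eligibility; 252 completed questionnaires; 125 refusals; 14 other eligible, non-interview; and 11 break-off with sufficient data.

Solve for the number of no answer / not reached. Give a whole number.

27

Numerator = 252 + 11 = 263
RR6 = 263 / D = 0.613
D = 263 / 0.613 = 429.0
Remaining denominator categories sum to 402
no answer / not reached = 429.0 − 402 ≈ 27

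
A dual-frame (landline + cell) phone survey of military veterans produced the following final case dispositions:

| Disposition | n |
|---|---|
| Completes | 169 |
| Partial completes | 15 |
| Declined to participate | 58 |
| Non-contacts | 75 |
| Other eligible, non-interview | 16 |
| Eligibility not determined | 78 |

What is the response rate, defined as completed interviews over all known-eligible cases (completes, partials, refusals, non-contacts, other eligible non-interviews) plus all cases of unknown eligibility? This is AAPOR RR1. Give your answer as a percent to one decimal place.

Numerator: 169
Base: 169 + 15 + 58 + 75 + 16 + 78 = 411
RR1 = 169 / 411 = 0.4112

41.1%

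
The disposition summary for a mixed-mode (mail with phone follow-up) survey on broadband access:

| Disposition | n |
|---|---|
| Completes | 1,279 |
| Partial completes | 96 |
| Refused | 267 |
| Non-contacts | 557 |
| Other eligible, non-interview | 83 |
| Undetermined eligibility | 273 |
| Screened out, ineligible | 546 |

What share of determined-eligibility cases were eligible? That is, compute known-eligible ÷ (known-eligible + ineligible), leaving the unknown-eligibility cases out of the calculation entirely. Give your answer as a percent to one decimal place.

Eligible (known) = 1279 + 96 + 267 + 557 + 83 = 2282
e = 2282 / (2282 + 546) = 2282 / 2828 = 0.8069

80.7%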